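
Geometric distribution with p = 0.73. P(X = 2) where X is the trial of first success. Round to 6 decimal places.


P = (1-p)^(k-1) * p
(1-p)^(k-1) = 0.27^1 = 0.27
P = 0.27 * 0.73 = 0.1971

0.197100


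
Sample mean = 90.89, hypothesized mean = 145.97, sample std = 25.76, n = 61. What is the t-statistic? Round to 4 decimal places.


t = (xbar - mu0) / (s/sqrt(n))
xbar - mu0 = 90.89 - 145.97 = -55.08
sqrt(61) ≈ 7.81024968
s/sqrt(n) = 25.76 / 7.81024968 ≈ 3.29823003
t = -55.08 / 3.29823003 ≈ -16.699866

-16.6999


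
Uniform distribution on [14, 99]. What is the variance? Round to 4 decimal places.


Var = (b-a)^2 / 12
(b-a)^2 = (99 - 14)^2 = 7225
Var = 7225/12 ≈ 602.083333

602.0833


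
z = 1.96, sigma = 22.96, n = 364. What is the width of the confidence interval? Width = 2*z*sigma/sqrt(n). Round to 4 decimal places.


width = 2*z*sigma/sqrt(n)
2*z*sigma = 2 * 1.96 * 22.96 = 90.0032
sqrt(364) ≈ 19.078784
width = 90.0032 / 19.078784 ≈ 4.717449

4.7174


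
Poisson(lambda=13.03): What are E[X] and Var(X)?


E[X] = Var(X) = lambda = 13.03

13.03, 13.03


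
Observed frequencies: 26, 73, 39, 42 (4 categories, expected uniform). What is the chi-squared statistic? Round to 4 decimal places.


chi2 = sum((O-E)^2/E), E = total/4
total = 180, E = 180/4 = 45
(26 - 45)^2 / 45 = 361 / 45 = 361/45 ≈ 8.022222
(73 - 45)^2 / 45 = 784 / 45 = 784/45 ≈ 17.422222
(39 - 45)^2 / 45 = 36 / 45 = 0.8
(42 - 45)^2 / 45 = 9 / 45 = 0.2
chi2 = 238/9 ≈ 26.444444

26.4444


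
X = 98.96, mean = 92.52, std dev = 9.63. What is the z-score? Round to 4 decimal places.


z = (X - mu) / sigma
X - mu = 98.96 - 92.52 = 6.44
z = 6.44 / 9.63 = 644/963 ≈ 0.668744

0.6687


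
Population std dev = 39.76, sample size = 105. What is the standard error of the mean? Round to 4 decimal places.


SE = sigma / sqrt(n)
sqrt(105) ≈ 10.246951
SE = 39.76 / 10.246951 ≈ 3.880179

3.8802


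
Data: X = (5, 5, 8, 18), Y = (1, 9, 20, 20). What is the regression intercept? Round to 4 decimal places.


a = ybar - b*xbar, where b = sum((xi-xbar)(yi-ybar)) / sum((xi-xbar)^2)
n = 4, xbar = 36/4 = 9, ybar = 50/4 = 12.5
Sxy = sum((xi-xbar)(yi-ybar)) = 120
Sxx = sum((xi-xbar)^2) = 114
b = Sxy / Sxx = 20/19 ≈ 1.052632
a = 12.5 - 1.052632 * 9 = 115/38 ≈ 3.026316

3.0263


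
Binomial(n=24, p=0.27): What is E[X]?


E[X] = n*p = 24 * 0.27 = 6.48

6.48


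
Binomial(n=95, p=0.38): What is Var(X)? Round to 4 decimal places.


Var = n*p*(1-p) = 95 * 0.38 * 0.62 = 22.382

22.3820


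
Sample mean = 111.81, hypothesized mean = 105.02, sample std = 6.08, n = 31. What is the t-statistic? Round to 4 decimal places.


t = (xbar - mu0) / (s/sqrt(n))
xbar - mu0 = 111.81 - 105.02 = 6.79
sqrt(31) ≈ 5.56776436
s/sqrt(n) = 6.08 / 5.56776436 ≈ 1.09200024
t = 6.79 / 1.09200024 ≈ 6.217947

6.2179


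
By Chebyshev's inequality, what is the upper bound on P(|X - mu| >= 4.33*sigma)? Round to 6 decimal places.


P <= 1/k^2
k^2 = 4.33^2 = 18.7489
1/k^2 = 1 / 18.7489 ≈ 0.05333646

0.053336


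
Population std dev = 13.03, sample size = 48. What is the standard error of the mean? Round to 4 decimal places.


SE = sigma / sqrt(n)
sqrt(48) ≈ 6.928203
SE = 13.03 / 6.928203 ≈ 1.880719

1.8807


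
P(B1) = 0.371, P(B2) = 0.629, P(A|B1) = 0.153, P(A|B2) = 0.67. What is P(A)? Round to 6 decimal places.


P(A) = P(A|B1)*P(B1) + P(A|B2)*P(B2)
P(A|B1)*P(B1) = 0.153 * 0.371 = 0.056763
P(A|B2)*P(B2) = 0.67 * 0.629 = 0.42143
P(A) = 0.056763 + 0.42143 = 0.478193

0.478193


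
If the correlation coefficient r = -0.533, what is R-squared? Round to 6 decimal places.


R^2 = r^2 = (-0.533)^2 = 0.284089

0.284089


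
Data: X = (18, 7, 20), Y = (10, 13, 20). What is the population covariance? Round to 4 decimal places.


Cov = (1/n)*sum((xi-xbar)(yi-ybar))
n = 3, xbar = 45/3 = 15, ybar = 43/3 ≈ 14.333333
sum((xi-xbar)(yi-ybar)) = 26
Cov = 26 / 3 = 26/3 ≈ 8.666667

8.6667


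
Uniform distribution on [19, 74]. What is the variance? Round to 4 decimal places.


Var = (b-a)^2 / 12
(b-a)^2 = (74 - 19)^2 = 3025
Var = 3025/12 ≈ 252.083333

252.0833


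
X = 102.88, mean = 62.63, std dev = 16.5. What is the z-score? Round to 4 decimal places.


z = (X - mu) / sigma
X - mu = 102.88 - 62.63 = 40.25
z = 40.25 / 16.5 = 161/66 ≈ 2.439394

2.4394


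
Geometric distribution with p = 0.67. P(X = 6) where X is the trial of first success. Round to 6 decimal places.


P = (1-p)^(k-1) * p
(1-p)^(k-1) = 0.33^5 ≈ 0.003913539
P = 0.003913539 * 0.67 ≈ 0.002622071

0.002622


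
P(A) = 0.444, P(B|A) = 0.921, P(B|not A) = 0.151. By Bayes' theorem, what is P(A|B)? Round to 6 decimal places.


P(A|B) = P(B|A)*P(A) / P(B), P(B) = P(B|A)*P(A) + P(B|not A)*P(not A)
P(B|A)*P(A) = 0.921 * 0.444 = 0.408924
P(B|not A)*P(not A) = 0.151 * 0.556 = 0.083956
P(B) = 0.408924 + 0.083956 = 0.49288
P(A|B) = 0.408924 / 0.49288 ≈ 0.82966239

0.829662


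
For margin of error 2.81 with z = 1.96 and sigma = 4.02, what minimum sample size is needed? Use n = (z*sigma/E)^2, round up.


z*sigma/E = 1.96 * 4.02 / 2.81 = 19698/7025 ≈ 2.803986
(z*sigma/E)^2 ≈ 7.862336
round up: n = 8

8


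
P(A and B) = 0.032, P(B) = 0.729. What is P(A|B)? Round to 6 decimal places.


P(A|B) = P(A and B) / P(B) = 0.032 / 0.729 = 32/729 ≈ 0.04389575

0.043896


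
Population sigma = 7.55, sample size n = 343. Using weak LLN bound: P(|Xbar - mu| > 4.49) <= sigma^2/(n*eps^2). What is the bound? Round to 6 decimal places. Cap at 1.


bound = min(1, sigma^2/(n*eps^2))
sigma^2 = 7.55^2 = 57.0025
n*eps^2 = 343 * 4.49^2 = 343 * 20.1601 = 6914.9143
sigma^2/(n*eps^2) = 57.0025 / 6914.9143 ≈ 0.00824341

0.008243


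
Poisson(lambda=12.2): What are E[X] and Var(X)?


E[X] = Var(X) = lambda = 12.2

12.2, 12.2


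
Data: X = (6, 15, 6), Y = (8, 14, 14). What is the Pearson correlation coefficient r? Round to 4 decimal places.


r = sum((xi-xbar)(yi-ybar)) / sqrt(sum((xi-xbar)^2) * sum((yi-ybar)^2))
n = 3, xbar = 27/3 = 9, ybar = 36/3 = 12
Sxy = sum((xi-xbar)(yi-ybar)) = 18
Sxx = sum((xi-xbar)^2) = 54
Syy = sum((yi-ybar)^2) = 24
sqrt(Sxx*Syy) = 36
r = Sxy / sqrt(Sxx*Syy) = 18 / 36 = 0.5

0.5000


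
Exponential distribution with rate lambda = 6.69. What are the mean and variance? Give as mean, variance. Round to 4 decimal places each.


mean = 1/lam, var = 1/lam^2
mean = 1 / 6.69 = 100/669 ≈ 0.149477
lam^2 = 6.69^2 = 44.7561
var = 1 / 44.7561 ≈ 0.022343

0.1495, 0.0223


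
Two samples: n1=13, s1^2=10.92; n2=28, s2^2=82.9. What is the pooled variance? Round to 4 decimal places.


sp^2 = ((n1-1)*s1^2 + (n2-1)*s2^2)/(n1+n2-2)
(n1-1)*s1^2 = 12 * 10.92 = 131.04
(n2-1)*s2^2 = 27 * 82.9 = 2238.3
numerator = 131.04 + 2238.3 = 2369.34
n1+n2-2 = 39
sp^2 = 2369.34 / 39 = 39489/650 ≈ 60.752308

60.7523


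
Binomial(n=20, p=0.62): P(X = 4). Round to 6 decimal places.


P = C(n,k) * p^k * (1-p)^(n-k)
C(20,4) = 4845
p^k = 0.62^4 ≈ 0.1477634
(1-p)^(n-k) = 0.38^16 ≈ 0.0000001890330
P = 4845 * 0.1477634 * 0.0000001890330 ≈ 0.000135

0.000135


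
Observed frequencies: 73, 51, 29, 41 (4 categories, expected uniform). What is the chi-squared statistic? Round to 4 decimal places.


chi2 = sum((O-E)^2/E), E = total/4
total = 194, E = 194/4 = 48.5
(73 - 48.5)^2 / 48.5 = 600.25 / 48.5 = 2401/194 ≈ 12.376289
(51 - 48.5)^2 / 48.5 = 6.25 / 48.5 = 25/194 ≈ 0.128866
(29 - 48.5)^2 / 48.5 = 380.25 / 48.5 = 1521/194 ≈ 7.840206
(41 - 48.5)^2 / 48.5 = 56.25 / 48.5 = 225/194 ≈ 1.159794
chi2 = 2086/97 ≈ 21.505155

21.5052


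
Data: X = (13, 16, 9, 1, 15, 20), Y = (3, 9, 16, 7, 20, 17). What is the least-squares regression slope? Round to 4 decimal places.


b = sum((xi-xbar)(yi-ybar)) / sum((xi-xbar)^2)
n = 6, xbar = 74/6 = 37/3 ≈ 12.333333, ybar = 72/6 = 12
Sxy = sum((xi-xbar)(yi-ybar)) = 86
Sxx = sum((xi-xbar)^2) = 658/3 ≈ 219.333333
b = Sxy / Sxx = 129/329 ≈ 0.392097

0.3921


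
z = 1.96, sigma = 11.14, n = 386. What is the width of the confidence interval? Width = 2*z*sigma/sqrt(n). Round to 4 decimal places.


width = 2*z*sigma/sqrt(n)
2*z*sigma = 2 * 1.96 * 11.14 = 43.6688
sqrt(386) ≈ 19.646883
width = 43.6688 / 19.646883 ≈ 2.222683

2.2227


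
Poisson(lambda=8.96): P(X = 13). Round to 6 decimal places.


P = e^(-lam) * lam^k / k!
e^(-8.96) ≈ 0.0001284463
lam^k = 8.96^13 ≈ 2398855706991.263966
k! = 13! = 6227020800
P = 0.0001284463 * 2398855706991.263966 / 6227020800 ≈ 0.049482

0.049482


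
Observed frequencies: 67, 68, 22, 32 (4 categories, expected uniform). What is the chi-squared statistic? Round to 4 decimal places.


chi2 = sum((O-E)^2/E), E = total/4
total = 189, E = 189/4 = 47.25
(67 - 47.25)^2 / 47.25 = 390.0625 / 47.25 = 6241/756 ≈ 8.255291
(68 - 47.25)^2 / 47.25 = 430.5625 / 47.25 = 6889/756 ≈ 9.112434
(22 - 47.25)^2 / 47.25 = 637.5625 / 47.25 = 10201/756 ≈ 13.493386
(32 - 47.25)^2 / 47.25 = 232.5625 / 47.25 = 3721/756 ≈ 4.921958
chi2 = 6763/189 ≈ 35.783069

35.7831


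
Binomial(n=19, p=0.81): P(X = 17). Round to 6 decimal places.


P = C(n,k) * p^k * (1-p)^(n-k)
C(19,17) = 171
p^k = 0.81^17 ≈ 0.02781284
(1-p)^(n-k) = 0.19^2 = 0.0361
P = 171 * 0.02781284 * 0.0361 ≈ 0.171691

0.171691


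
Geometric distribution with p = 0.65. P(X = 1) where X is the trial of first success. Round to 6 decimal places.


P = (1-p)^(k-1) * p
(1-p)^(k-1) = 0.35^0 = 1
P = 1 * 0.65 = 0.65

0.650000


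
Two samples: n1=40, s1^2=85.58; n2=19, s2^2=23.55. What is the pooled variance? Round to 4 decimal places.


sp^2 = ((n1-1)*s1^2 + (n2-1)*s2^2)/(n1+n2-2)
(n1-1)*s1^2 = 39 * 85.58 = 3337.62
(n2-1)*s2^2 = 18 * 23.55 = 423.9
numerator = 3337.62 + 423.9 = 3761.52
n1+n2-2 = 57
sp^2 = 3761.52 / 57 = 31346/475 ≈ 65.991579

65.9916


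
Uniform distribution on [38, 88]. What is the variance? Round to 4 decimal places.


Var = (b-a)^2 / 12
(b-a)^2 = (88 - 38)^2 = 2500
Var = 2500/12 ≈ 208.333333

208.3333


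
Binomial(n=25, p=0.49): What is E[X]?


E[X] = n*p = 25 * 0.49 = 12.25

12.25


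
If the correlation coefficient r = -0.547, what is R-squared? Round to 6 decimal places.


R^2 = r^2 = (-0.547)^2 = 0.299209

0.299209


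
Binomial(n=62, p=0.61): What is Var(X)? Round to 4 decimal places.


Var = n*p*(1-p) = 62 * 0.61 * 0.39 = 14.7498

14.7498


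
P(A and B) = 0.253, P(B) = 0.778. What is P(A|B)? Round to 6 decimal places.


P(A|B) = P(A and B) / P(B) = 0.253 / 0.778 = 253/778 ≈ 0.32519280

0.325193


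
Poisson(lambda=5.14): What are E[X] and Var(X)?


E[X] = Var(X) = lambda = 5.14

5.14, 5.14


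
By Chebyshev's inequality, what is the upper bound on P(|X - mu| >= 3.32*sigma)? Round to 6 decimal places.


P <= 1/k^2
k^2 = 3.32^2 = 11.0224
1/k^2 = 1 / 11.0224 = 625/6889 ≈ 0.09072434

0.090724


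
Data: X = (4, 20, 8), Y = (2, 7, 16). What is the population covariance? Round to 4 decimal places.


Cov = (1/n)*sum((xi-xbar)(yi-ybar))
n = 3, xbar = 32/3 ≈ 10.666667, ybar = 25/3 ≈ 8.333333
sum((xi-xbar)(yi-ybar)) = 28/3 ≈ 9.333333
Cov = 9.333333 / 3 = 28/9 ≈ 3.111111

3.1111


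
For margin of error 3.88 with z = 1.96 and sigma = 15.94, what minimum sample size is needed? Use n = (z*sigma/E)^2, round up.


z*sigma/E = 1.96 * 15.94 / 3.88 = 39053/4850 ≈ 8.052165
(z*sigma/E)^2 ≈ 64.837360
round up: n = 65

65


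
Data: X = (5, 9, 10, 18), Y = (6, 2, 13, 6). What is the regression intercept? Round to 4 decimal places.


a = ybar - b*xbar, where b = sum((xi-xbar)(yi-ybar)) / sum((xi-xbar)^2)
n = 4, xbar = 42/4 = 10.5, ybar = 27/4 = 6.75
Sxy = sum((xi-xbar)(yi-ybar)) = 2.5
Sxx = sum((xi-xbar)^2) = 89
b = Sxy / Sxx = 5/178 ≈ 0.028090
a = 6.75 - 0.028090 * 10.5 = 1149/178 ≈ 6.455056

6.4551


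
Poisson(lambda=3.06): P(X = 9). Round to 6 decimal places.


P = e^(-lam) * lam^k / k!
e^(-3.06) ≈ 0.04688770
lam^k = 3.06^9 ≈ 23523.007028
k! = 9! = 362880
P = 0.04688770 * 23523.007028 / 362880 ≈ 0.003039

0.003039


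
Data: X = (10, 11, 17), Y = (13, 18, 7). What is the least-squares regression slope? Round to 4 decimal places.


b = sum((xi-xbar)(yi-ybar)) / sum((xi-xbar)^2)
n = 3, xbar = 38/3 ≈ 12.666667, ybar = 38/3 ≈ 12.666667
Sxy = sum((xi-xbar)(yi-ybar)) = -103/3 ≈ -34.333333
Sxx = sum((xi-xbar)^2) = 86/3 ≈ 28.666667
b = Sxy / Sxx = -103/86 ≈ -1.197674

-1.1977


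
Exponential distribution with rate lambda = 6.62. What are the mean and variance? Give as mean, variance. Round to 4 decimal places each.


mean = 1/lam, var = 1/lam^2
mean = 1 / 6.62 = 50/331 ≈ 0.151057
lam^2 = 6.62^2 = 43.8244
var = 1 / 43.8244 ≈ 0.022818

0.1511, 0.0228


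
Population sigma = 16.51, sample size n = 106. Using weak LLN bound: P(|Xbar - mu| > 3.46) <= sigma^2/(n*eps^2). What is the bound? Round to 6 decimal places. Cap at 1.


bound = min(1, sigma^2/(n*eps^2))
sigma^2 = 16.51^2 = 272.5801
n*eps^2 = 106 * 3.46^2 = 106 * 11.9716 = 1268.9896
sigma^2/(n*eps^2) = 272.5801 / 1268.9896 ≈ 0.21480089

0.214801


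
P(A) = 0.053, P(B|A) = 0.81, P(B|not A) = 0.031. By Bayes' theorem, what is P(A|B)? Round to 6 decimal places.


P(A|B) = P(B|A)*P(A) / P(B), P(B) = P(B|A)*P(A) + P(B|not A)*P(not A)
P(B|A)*P(A) = 0.81 * 0.053 = 0.04293
P(B|not A)*P(not A) = 0.031 * 0.947 = 0.029357
P(B) = 0.04293 + 0.029357 = 0.072287
P(A|B) = 0.04293 / 0.072287 ≈ 0.59388272

0.593883


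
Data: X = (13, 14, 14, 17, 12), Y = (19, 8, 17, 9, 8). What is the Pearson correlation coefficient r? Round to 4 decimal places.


r = sum((xi-xbar)(yi-ybar)) / sqrt(sum((xi-xbar)^2) * sum((yi-ybar)^2))
n = 5, xbar = 70/5 = 14, ybar = 61/5 = 12.2
Sxy = sum((xi-xbar)(yi-ybar)) = -8
Sxx = sum((xi-xbar)^2) = 14
Syy = sum((yi-ybar)^2) = 114.8
sqrt(Sxx*Syy) ≈ 40.089899
r = Sxy / sqrt(Sxx*Syy) = -8 / 40.089899 ≈ -0.199552

-0.1996


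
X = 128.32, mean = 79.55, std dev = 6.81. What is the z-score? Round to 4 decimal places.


z = (X - mu) / sigma
X - mu = 128.32 - 79.55 = 48.77
z = 48.77 / 6.81 = 4877/681 ≈ 7.161527

7.1615


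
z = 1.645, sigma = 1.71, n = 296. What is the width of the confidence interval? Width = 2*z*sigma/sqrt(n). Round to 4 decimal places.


width = 2*z*sigma/sqrt(n)
2*z*sigma = 2 * 1.645 * 1.71 = 5.6259
sqrt(296) ≈ 17.204651
width = 5.6259 / 17.204651 ≈ 0.326999

0.3270


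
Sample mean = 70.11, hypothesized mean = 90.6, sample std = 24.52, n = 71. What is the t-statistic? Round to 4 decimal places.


t = (xbar - mu0) / (s/sqrt(n))
xbar - mu0 = 70.11 - 90.6 = -20.49
sqrt(71) ≈ 8.42614977
s/sqrt(n) = 24.52 / 8.42614977 ≈ 2.90998863
t = -20.49 / 2.90998863 ≈ -7.041265

-7.0413


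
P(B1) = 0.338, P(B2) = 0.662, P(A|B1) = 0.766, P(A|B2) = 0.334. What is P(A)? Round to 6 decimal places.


P(A) = P(A|B1)*P(B1) + P(A|B2)*P(B2)
P(A|B1)*P(B1) = 0.766 * 0.338 = 0.258908
P(A|B2)*P(B2) = 0.334 * 0.662 = 0.221108
P(A) = 0.258908 + 0.221108 = 0.480016

0.480016


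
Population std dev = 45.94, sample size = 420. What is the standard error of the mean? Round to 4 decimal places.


SE = sigma / sqrt(n)
sqrt(420) ≈ 20.493902
SE = 45.94 / 20.493902 ≈ 2.241642

2.2416


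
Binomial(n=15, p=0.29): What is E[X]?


E[X] = n*p = 15 * 0.29 = 4.35

4.35


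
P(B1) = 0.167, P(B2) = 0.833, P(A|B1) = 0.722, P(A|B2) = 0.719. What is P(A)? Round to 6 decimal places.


P(A) = P(A|B1)*P(B1) + P(A|B2)*P(B2)
P(A|B1)*P(B1) = 0.722 * 0.167 = 0.120574
P(A|B2)*P(B2) = 0.719 * 0.833 = 0.598927
P(A) = 0.120574 + 0.598927 = 0.719501

0.719501


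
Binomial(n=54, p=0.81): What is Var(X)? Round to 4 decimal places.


Var = n*p*(1-p) = 54 * 0.81 * 0.19 = 8.3106

8.3106


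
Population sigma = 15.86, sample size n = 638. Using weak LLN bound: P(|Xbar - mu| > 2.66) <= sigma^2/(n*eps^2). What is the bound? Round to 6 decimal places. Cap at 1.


bound = min(1, sigma^2/(n*eps^2))
sigma^2 = 15.86^2 = 251.5396
n*eps^2 = 638 * 2.66^2 = 638 * 7.0756 = 4514.2328
sigma^2/(n*eps^2) = 251.5396 / 4514.2328 ≈ 0.05572145

0.055721


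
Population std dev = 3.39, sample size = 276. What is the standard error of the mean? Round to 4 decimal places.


SE = sigma / sqrt(n)
sqrt(276) ≈ 16.613248
SE = 3.39 / 16.613248 ≈ 0.204054

0.2041


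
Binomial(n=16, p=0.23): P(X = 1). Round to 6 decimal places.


P = C(n,k) * p^k * (1-p)^(n-k)
C(16,1) = 16
p^k = 0.23^1 = 0.23
(1-p)^(n-k) = 0.77^15 ≈ 0.01983174
P = 16 * 0.23 * 0.01983174 ≈ 0.072981

0.072981


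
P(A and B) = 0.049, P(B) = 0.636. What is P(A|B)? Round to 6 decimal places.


P(A|B) = P(A and B) / P(B) = 0.049 / 0.636 = 49/636 ≈ 0.07704403

0.077044


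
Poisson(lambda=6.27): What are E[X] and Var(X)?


E[X] = Var(X) = lambda = 6.27

6.27, 6.27


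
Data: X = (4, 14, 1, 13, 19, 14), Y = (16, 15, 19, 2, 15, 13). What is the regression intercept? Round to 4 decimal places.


a = ybar - b*xbar, where b = sum((xi-xbar)(yi-ybar)) / sum((xi-xbar)^2)
n = 6, xbar = 65/6 ≈ 10.833333, ybar = 80/6 = 40/3 ≈ 13.333333
Sxy = sum((xi-xbar)(yi-ybar)) = -242/3 ≈ -80.666667
Sxx = sum((xi-xbar)^2) = 1409/6 ≈ 234.833333
b = Sxy / Sxx = -484/1409 ≈ -0.343506
a = 13.333333 - (-0.343506) * 10.833333 = 24030/1409 ≈ 17.054649

17.0546


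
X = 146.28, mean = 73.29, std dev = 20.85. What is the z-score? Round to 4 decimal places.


z = (X - mu) / sigma
X - mu = 146.28 - 73.29 = 72.99
z = 72.99 / 20.85 = 2433/695 ≈ 3.500719

3.5007


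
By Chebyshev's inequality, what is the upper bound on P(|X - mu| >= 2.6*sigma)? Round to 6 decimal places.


P <= 1/k^2
k^2 = 2.6^2 = 6.76
1/k^2 = 1 / 6.76 = 25/169 ≈ 0.14792899

0.147929


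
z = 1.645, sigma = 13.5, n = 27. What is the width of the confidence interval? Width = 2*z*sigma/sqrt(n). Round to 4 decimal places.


width = 2*z*sigma/sqrt(n)
2*z*sigma = 2 * 1.645 * 13.5 = 44.415
sqrt(27) ≈ 5.196152
width = 44.415 / 5.196152 ≈ 8.547671

8.5477


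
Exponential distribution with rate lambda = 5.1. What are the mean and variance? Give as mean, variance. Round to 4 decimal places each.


mean = 1/lam, var = 1/lam^2
mean = 1 / 5.1 = 10/51 ≈ 0.196078
lam^2 = 5.1^2 = 26.01
var = 1 / 26.01 = 100/2601 ≈ 0.038447

0.1961, 0.0384


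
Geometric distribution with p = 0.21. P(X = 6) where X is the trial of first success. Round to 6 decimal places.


P = (1-p)^(k-1) * p
(1-p)^(k-1) = 0.79^5 ≈ 0.3077056
P = 0.3077056 * 0.21 ≈ 0.06461818

0.064618


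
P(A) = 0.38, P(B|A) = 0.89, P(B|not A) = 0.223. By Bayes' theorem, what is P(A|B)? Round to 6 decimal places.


P(A|B) = P(B|A)*P(A) / P(B), P(B) = P(B|A)*P(A) + P(B|not A)*P(not A)
P(B|A)*P(A) = 0.89 * 0.38 = 0.3382
P(B|not A)*P(not A) = 0.223 * 0.62 = 0.13826
P(B) = 0.3382 + 0.13826 = 0.47646
P(A|B) = 0.3382 / 0.47646 ≈ 0.70981824

0.709818


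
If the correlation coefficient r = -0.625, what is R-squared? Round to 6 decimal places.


R^2 = r^2 = (-0.625)^2 = 0.390625

0.390625


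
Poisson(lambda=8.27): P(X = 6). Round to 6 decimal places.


P = e^(-lam) * lam^k / k!
e^(-8.27) ≈ 0.0002560853
lam^k = 8.27^6 ≈ 319913.861016
k! = 6! = 720
P = 0.0002560853 * 319913.861016 / 720 ≈ 0.113785

0.113785


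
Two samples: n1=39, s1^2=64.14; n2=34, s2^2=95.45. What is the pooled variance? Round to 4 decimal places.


sp^2 = ((n1-1)*s1^2 + (n2-1)*s2^2)/(n1+n2-2)
(n1-1)*s1^2 = 38 * 64.14 = 2437.32
(n2-1)*s2^2 = 33 * 95.45 = 3149.85
numerator = 2437.32 + 3149.85 = 5587.17
n1+n2-2 = 71
sp^2 = 5587.17 / 71 = 558717/7100 ≈ 78.692535

78.6925


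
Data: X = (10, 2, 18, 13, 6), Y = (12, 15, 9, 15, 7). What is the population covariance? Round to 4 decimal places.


Cov = (1/n)*sum((xi-xbar)(yi-ybar))
n = 5, xbar = 49/5 = 9.8, ybar = 58/5 = 11.6
sum((xi-xbar)(yi-ybar)) = -19.4
Cov = -19.4 / 5 = -3.88

-3.8800


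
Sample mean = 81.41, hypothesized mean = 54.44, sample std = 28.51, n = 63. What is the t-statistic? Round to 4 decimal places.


t = (xbar - mu0) / (s/sqrt(n))
xbar - mu0 = 81.41 - 54.44 = 26.97
sqrt(63) ≈ 7.93725393
s/sqrt(n) = 28.51 / 7.93725393 ≈ 3.59192238
t = 26.97 / 3.59192238 ≈ 7.508514

7.5085


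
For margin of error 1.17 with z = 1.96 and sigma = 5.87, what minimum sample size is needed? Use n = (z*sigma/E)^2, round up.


z*sigma/E = 1.96 * 5.87 / 1.17 = 28763/2925 ≈ 9.833504
(z*sigma/E)^2 ≈ 96.697806
round up: n = 97

97


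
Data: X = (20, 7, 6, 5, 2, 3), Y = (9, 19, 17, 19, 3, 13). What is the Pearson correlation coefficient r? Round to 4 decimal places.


r = sum((xi-xbar)(yi-ybar)) / sqrt(sum((xi-xbar)^2) * sum((yi-ybar)^2))
n = 6, xbar = 43/6 ≈ 7.166667, ybar = 80/6 = 40/3 ≈ 13.333333
Sxy = sum((xi-xbar)(yi-ybar)) = -55/3 ≈ -18.333333
Sxx = sum((xi-xbar)^2) = 1289/6 ≈ 214.833333
Syy = sum((yi-ybar)^2) = 610/3 ≈ 203.333333
sqrt(Sxx*Syy) ≈ 209.004253
r = Sxy / sqrt(Sxx*Syy) = -18.333333 / 209.004253 ≈ -0.087718

-0.0877


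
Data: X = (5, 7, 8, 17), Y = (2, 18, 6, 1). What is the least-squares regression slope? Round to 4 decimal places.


b = sum((xi-xbar)(yi-ybar)) / sum((xi-xbar)^2)
n = 4, xbar = 37/4 = 9.25, ybar = 27/4 = 6.75
Sxy = sum((xi-xbar)(yi-ybar)) = -48.75
Sxx = sum((xi-xbar)^2) = 84.75
b = Sxy / Sxx = -65/113 ≈ -0.575221

-0.5752


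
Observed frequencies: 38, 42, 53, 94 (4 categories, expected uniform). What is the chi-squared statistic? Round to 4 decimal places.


chi2 = sum((O-E)^2/E), E = total/4
total = 227, E = 227/4 = 56.75
(38 - 56.75)^2 / 56.75 = 351.5625 / 56.75 = 5625/908 ≈ 6.194934
(42 - 56.75)^2 / 56.75 = 217.5625 / 56.75 = 3481/908 ≈ 3.833700
(53 - 56.75)^2 / 56.75 = 14.0625 / 56.75 = 225/908 ≈ 0.247797
(94 - 56.75)^2 / 56.75 = 1387.5625 / 56.75 = 22201/908 ≈ 24.450441
chi2 = 7883/227 ≈ 34.726872

34.7269


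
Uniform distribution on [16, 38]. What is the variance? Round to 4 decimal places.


Var = (b-a)^2 / 12
(b-a)^2 = (38 - 16)^2 = 484
Var = 484/12 ≈ 40.333333

40.3333


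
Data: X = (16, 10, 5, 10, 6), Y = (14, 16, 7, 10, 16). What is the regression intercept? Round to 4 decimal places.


a = ybar - b*xbar, where b = sum((xi-xbar)(yi-ybar)) / sum((xi-xbar)^2)
n = 5, xbar = 47/5 = 9.4, ybar = 63/5 = 12.6
Sxy = sum((xi-xbar)(yi-ybar)) = 22.8
Sxx = sum((xi-xbar)^2) = 75.2
b = Sxy / Sxx = 57/188 ≈ 0.303191
a = 12.6 - 0.303191 * 9.4 = 9.75

9.7500


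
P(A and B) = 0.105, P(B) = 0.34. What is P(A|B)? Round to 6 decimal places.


P(A|B) = P(A and B) / P(B) = 0.105 / 0.34 = 21/68 ≈ 0.30882353

0.308824


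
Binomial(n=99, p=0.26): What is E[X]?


E[X] = n*p = 99 * 0.26 = 25.74

25.74


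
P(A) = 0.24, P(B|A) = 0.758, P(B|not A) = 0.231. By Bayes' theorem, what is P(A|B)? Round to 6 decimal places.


P(A|B) = P(B|A)*P(A) / P(B), P(B) = P(B|A)*P(A) + P(B|not A)*P(not A)
P(B|A)*P(A) = 0.758 * 0.24 = 0.18192
P(B|not A)*P(not A) = 0.231 * 0.76 = 0.17556
P(B) = 0.18192 + 0.17556 = 0.35748
P(A|B) = 0.18192 / 0.35748 = 1516/2979 ≈ 0.50889560

0.508896


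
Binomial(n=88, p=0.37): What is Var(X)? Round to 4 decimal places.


Var = n*p*(1-p) = 88 * 0.37 * 0.63 = 20.5128

20.5128


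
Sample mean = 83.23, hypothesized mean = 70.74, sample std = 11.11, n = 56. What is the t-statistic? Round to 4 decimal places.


t = (xbar - mu0) / (s/sqrt(n))
xbar - mu0 = 83.23 - 70.74 = 12.49
sqrt(56) ≈ 7.48331477
s/sqrt(n) = 11.11 / 7.48331477 ≈ 1.48463620
t = 12.49 / 1.48463620 ≈ 8.412835

8.4128


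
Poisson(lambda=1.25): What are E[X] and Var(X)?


E[X] = Var(X) = lambda = 1.25

1.25, 1.25


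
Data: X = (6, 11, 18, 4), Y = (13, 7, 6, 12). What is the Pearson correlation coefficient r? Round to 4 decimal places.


r = sum((xi-xbar)(yi-ybar)) / sqrt(sum((xi-xbar)^2) * sum((yi-ybar)^2))
n = 4, xbar = 39/4 = 9.75, ybar = 38/4 = 9.5
Sxy = sum((xi-xbar)(yi-ybar)) = -59.5
Sxx = sum((xi-xbar)^2) = 116.75
Syy = sum((yi-ybar)^2) = 37
sqrt(Sxx*Syy) ≈ 65.724805
r = Sxy / sqrt(Sxx*Syy) = -59.5 / 65.724805 ≈ -0.905290

-0.9053


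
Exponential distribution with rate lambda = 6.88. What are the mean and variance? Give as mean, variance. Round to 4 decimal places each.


mean = 1/lam, var = 1/lam^2
mean = 1 / 6.88 = 25/172 ≈ 0.145349
lam^2 = 6.88^2 = 47.3344
var = 1 / 47.3344 ≈ 0.021126

0.1453, 0.0211


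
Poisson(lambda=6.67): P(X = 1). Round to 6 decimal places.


P = e^(-lam) * lam^k / k!
e^(-6.67) ≈ 0.001268399
lam^k = 6.67^1 = 6.67
k! = 1! = 1
P = 0.001268399 * 6.67 / 1 ≈ 0.008460

0.008460


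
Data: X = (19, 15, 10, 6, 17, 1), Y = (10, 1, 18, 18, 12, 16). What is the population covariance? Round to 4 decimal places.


Cov = (1/n)*sum((xi-xbar)(yi-ybar))
n = 6, xbar = 68/6 = 34/3 ≈ 11.333333, ybar = 75/6 = 12.5
sum((xi-xbar)(yi-ybar)) = -137
Cov = -137 / 6 = -137/6 ≈ -22.833333

-22.8333


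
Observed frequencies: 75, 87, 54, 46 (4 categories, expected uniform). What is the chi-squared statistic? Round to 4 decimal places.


chi2 = sum((O-E)^2/E), E = total/4
total = 262, E = 262/4 = 65.5
(75 - 65.5)^2 / 65.5 = 90.25 / 65.5 = 361/262 ≈ 1.377863
(87 - 65.5)^2 / 65.5 = 462.25 / 65.5 = 1849/262 ≈ 7.057252
(54 - 65.5)^2 / 65.5 = 132.25 / 65.5 = 529/262 ≈ 2.019084
(46 - 65.5)^2 / 65.5 = 380.25 / 65.5 = 1521/262 ≈ 5.805344
chi2 = 2130/131 ≈ 16.259542

16.2595


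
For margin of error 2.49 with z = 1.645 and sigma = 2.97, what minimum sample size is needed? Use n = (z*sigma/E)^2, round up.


z*sigma/E = 1.645 * 2.97 / 2.49 ≈ 1.962108
(z*sigma/E)^2 ≈ 3.849870
round up: n = 4

4


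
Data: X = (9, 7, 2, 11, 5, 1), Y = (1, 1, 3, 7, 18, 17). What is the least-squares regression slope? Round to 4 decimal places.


b = sum((xi-xbar)(yi-ybar)) / sum((xi-xbar)^2)
n = 6, xbar = 35/6 ≈ 5.833333, ybar = 47/6 ≈ 7.833333
Sxy = sum((xi-xbar)(yi-ybar)) = -409/6 ≈ -68.166667
Sxx = sum((xi-xbar)^2) = 461/6 ≈ 76.833333
b = Sxy / Sxx = -409/461 ≈ -0.887202

-0.8872


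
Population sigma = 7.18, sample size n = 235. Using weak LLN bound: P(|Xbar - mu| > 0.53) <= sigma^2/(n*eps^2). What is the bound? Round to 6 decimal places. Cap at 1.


bound = min(1, sigma^2/(n*eps^2))
sigma^2 = 7.18^2 = 51.5524
n*eps^2 = 235 * 0.53^2 = 235 * 0.2809 = 66.0115
sigma^2/(n*eps^2) = 51.5524 / 66.0115 ≈ 0.78096089

0.780961


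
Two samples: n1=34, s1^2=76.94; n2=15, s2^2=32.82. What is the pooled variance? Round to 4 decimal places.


sp^2 = ((n1-1)*s1^2 + (n2-1)*s2^2)/(n1+n2-2)
(n1-1)*s1^2 = 33 * 76.94 = 2539.02
(n2-1)*s2^2 = 14 * 32.82 = 459.48
numerator = 2539.02 + 459.48 = 2998.5
n1+n2-2 = 47
sp^2 = 2998.5 / 47 = 5997/94 ≈ 63.797872

63.7979


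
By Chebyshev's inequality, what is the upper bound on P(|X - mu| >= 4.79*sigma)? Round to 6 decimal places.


P <= 1/k^2
k^2 = 4.79^2 = 22.9441
1/k^2 = 1 / 22.9441 ≈ 0.04358419

0.043584


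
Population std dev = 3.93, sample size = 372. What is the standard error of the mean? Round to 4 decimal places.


SE = sigma / sqrt(n)
sqrt(372) ≈ 19.287302
SE = 3.93 / 19.287302 ≈ 0.203761

0.2038


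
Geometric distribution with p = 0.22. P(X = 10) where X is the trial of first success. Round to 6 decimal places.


P = (1-p)^(k-1) * p
(1-p)^(k-1) = 0.78^9 ≈ 0.1068689
P = 0.1068689 * 0.22 ≈ 0.02351116

0.023511


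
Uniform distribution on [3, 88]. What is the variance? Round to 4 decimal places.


Var = (b-a)^2 / 12
(b-a)^2 = (88 - 3)^2 = 7225
Var = 7225/12 ≈ 602.083333

602.0833


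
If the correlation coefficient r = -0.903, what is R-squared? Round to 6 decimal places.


R^2 = r^2 = (-0.903)^2 = 0.815409

0.815409


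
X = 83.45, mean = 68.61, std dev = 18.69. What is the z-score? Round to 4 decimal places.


z = (X - mu) / sigma
X - mu = 83.45 - 68.61 = 14.84
z = 14.84 / 18.69 = 212/267 ≈ 0.794007

0.7940


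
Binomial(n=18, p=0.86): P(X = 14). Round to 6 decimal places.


P = C(n,k) * p^k * (1-p)^(n-k)
C(18,14) = 3060
p^k = 0.86^14 ≈ 0.1210538
(1-p)^(n-k) = 0.14^4 = 0.00038416
P = 3060 * 0.1210538 * 0.00038416 ≈ 0.142302

0.142302


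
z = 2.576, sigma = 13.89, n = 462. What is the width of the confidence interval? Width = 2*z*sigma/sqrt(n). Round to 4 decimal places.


width = 2*z*sigma/sqrt(n)
2*z*sigma = 2 * 2.576 * 13.89 = 71.56128
sqrt(462) ≈ 21.494185
width = 71.56128 / 21.494185 ≈ 3.329332

3.3293


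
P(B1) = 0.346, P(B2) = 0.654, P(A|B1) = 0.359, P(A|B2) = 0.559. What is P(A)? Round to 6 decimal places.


P(A) = P(A|B1)*P(B1) + P(A|B2)*P(B2)
P(A|B1)*P(B1) = 0.359 * 0.346 = 0.124214
P(A|B2)*P(B2) = 0.559 * 0.654 = 0.365586
P(A) = 0.124214 + 0.365586 = 0.4898

0.489800


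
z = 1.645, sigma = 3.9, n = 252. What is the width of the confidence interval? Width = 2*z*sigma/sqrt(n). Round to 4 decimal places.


width = 2*z*sigma/sqrt(n)
2*z*sigma = 2 * 1.645 * 3.9 = 12.831
sqrt(252) ≈ 15.874508
width = 12.831 / 15.874508 ≈ 0.808277

0.8083


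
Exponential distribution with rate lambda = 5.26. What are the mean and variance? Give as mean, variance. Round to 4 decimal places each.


mean = 1/lam, var = 1/lam^2
mean = 1 / 5.26 = 50/263 ≈ 0.190114
lam^2 = 5.26^2 = 27.6676
var = 1 / 27.6676 ≈ 0.036143

0.1901, 0.0361


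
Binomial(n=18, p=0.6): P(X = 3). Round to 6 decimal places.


P = C(n,k) * p^k * (1-p)^(n-k)
C(18,3) = 816
p^k = 0.6^3 = 0.216
(1-p)^(n-k) = 0.4^15 ≈ 0.000001073742
P = 816 * 0.216 * 0.000001073742 ≈ 0.000189

0.000189


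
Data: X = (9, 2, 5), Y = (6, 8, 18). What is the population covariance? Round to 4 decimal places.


Cov = (1/n)*sum((xi-xbar)(yi-ybar))
n = 3, xbar = 16/3 ≈ 5.333333, ybar = 32/3 ≈ 10.666667
sum((xi-xbar)(yi-ybar)) = -32/3 ≈ -10.666667
Cov = -10.666667 / 3 = -32/9 ≈ -3.555556

-3.5556


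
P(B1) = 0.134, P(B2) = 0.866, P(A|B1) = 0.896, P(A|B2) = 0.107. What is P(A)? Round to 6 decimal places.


P(A) = P(A|B1)*P(B1) + P(A|B2)*P(B2)
P(A|B1)*P(B1) = 0.896 * 0.134 = 0.120064
P(A|B2)*P(B2) = 0.107 * 0.866 = 0.092662
P(A) = 0.120064 + 0.092662 = 0.212726

0.212726


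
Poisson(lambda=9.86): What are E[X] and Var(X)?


E[X] = Var(X) = lambda = 9.86

9.86, 9.86


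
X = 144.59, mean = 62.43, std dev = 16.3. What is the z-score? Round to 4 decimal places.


z = (X - mu) / sigma
X - mu = 144.59 - 62.43 = 82.16
z = 82.16 / 16.3 = 4108/815 ≈ 5.040491

5.0405


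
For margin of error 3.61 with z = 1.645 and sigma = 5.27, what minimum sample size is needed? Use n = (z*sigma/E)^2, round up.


z*sigma/E = 1.645 * 5.27 / 3.61 ≈ 2.401427
(z*sigma/E)^2 ≈ 5.766850
round up: n = 6

6


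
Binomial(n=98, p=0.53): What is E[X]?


E[X] = n*p = 98 * 0.53 = 51.94

51.94


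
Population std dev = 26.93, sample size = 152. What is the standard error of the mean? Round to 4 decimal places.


SE = sigma / sqrt(n)
sqrt(152) ≈ 12.328828
SE = 26.93 / 12.328828 ≈ 2.184311

2.1843


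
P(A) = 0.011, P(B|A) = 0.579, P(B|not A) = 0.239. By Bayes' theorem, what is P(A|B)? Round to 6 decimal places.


P(A|B) = P(B|A)*P(A) / P(B), P(B) = P(B|A)*P(A) + P(B|not A)*P(not A)
P(B|A)*P(A) = 0.579 * 0.011 = 0.006369
P(B|not A)*P(not A) = 0.239 * 0.989 = 0.236371
P(B) = 0.006369 + 0.236371 = 0.24274
P(A|B) = 0.006369 / 0.24274 ≈ 0.02623795

0.026238


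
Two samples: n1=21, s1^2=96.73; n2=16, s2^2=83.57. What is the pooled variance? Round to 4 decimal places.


sp^2 = ((n1-1)*s1^2 + (n2-1)*s2^2)/(n1+n2-2)
(n1-1)*s1^2 = 20 * 96.73 = 1934.6
(n2-1)*s2^2 = 15 * 83.57 = 1253.55
numerator = 1934.6 + 1253.55 = 3188.15
n1+n2-2 = 35
sp^2 = 3188.15 / 35 = 91.09

91.0900


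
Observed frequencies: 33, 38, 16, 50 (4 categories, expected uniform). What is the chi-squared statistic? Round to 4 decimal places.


chi2 = sum((O-E)^2/E), E = total/4
total = 137, E = 137/4 = 34.25
(33 - 34.25)^2 / 34.25 = 1.5625 / 34.25 = 25/548 ≈ 0.045620
(38 - 34.25)^2 / 34.25 = 14.0625 / 34.25 = 225/548 ≈ 0.410584
(16 - 34.25)^2 / 34.25 = 333.0625 / 34.25 = 5329/548 ≈ 9.724453
(50 - 34.25)^2 / 34.25 = 248.0625 / 34.25 = 3969/548 ≈ 7.242701
chi2 = 2387/137 ≈ 17.423358

17.4234


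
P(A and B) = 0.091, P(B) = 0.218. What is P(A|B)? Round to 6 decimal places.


P(A|B) = P(A and B) / P(B) = 0.091 / 0.218 = 91/218 ≈ 0.41743119

0.417431


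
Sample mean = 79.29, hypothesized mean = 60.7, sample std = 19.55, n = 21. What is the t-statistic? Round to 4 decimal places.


t = (xbar - mu0) / (s/sqrt(n))
xbar - mu0 = 79.29 - 60.7 = 18.59
sqrt(21) ≈ 4.58257569
s/sqrt(n) = 19.55 / 4.58257569 ≈ 4.26615975
t = 18.59 / 4.26615975 ≈ 4.357549

4.3575


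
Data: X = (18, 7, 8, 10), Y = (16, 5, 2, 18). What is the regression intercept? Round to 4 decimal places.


a = ybar - b*xbar, where b = sum((xi-xbar)(yi-ybar)) / sum((xi-xbar)^2)
n = 4, xbar = 43/4 = 10.75, ybar = 41/4 = 10.25
Sxy = sum((xi-xbar)(yi-ybar)) = 78.25
Sxx = sum((xi-xbar)^2) = 74.75
b = Sxy / Sxx = 313/299 ≈ 1.046823
a = 10.25 - 1.046823 * 10.75 = -300/299 ≈ -1.003344

-1.0033


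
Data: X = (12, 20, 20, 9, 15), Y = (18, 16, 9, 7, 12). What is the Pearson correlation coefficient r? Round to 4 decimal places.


r = sum((xi-xbar)(yi-ybar)) / sqrt(sum((xi-xbar)^2) * sum((yi-ybar)^2))
n = 5, xbar = 76/5 = 15.2, ybar = 62/5 = 12.4
Sxy = sum((xi-xbar)(yi-ybar)) = 16.6
Sxx = sum((xi-xbar)^2) = 94.8
Syy = sum((yi-ybar)^2) = 85.2
sqrt(Sxx*Syy) ≈ 89.871909
r = Sxy / sqrt(Sxx*Syy) = 16.6 / 89.871909 ≈ 0.184707

0.1847


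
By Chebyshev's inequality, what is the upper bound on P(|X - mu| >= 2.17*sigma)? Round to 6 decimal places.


P <= 1/k^2
k^2 = 2.17^2 = 4.7089
1/k^2 = 1 / 4.7089 ≈ 0.21236382

0.212364


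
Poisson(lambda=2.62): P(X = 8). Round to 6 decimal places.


P = e^(-lam) * lam^k / k!
e^(-2.62) ≈ 0.07280286
lam^k = 2.62^8 ≈ 2220.293209
k! = 8! = 40320
P = 0.07280286 * 2220.293209 / 40320 ≈ 0.004009

0.004009


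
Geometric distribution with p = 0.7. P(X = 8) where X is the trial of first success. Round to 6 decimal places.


P = (1-p)^(k-1) * p
(1-p)^(k-1) = 0.3^7 = 0.0002187
P = 0.0002187 * 0.7 = 0.00015309

0.000153


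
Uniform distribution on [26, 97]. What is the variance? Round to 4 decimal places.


Var = (b-a)^2 / 12
(b-a)^2 = (97 - 26)^2 = 5041
Var = 5041/12 ≈ 420.083333

420.0833


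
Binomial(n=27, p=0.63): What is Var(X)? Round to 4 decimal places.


Var = n*p*(1-p) = 27 * 0.63 * 0.37 = 6.2937

6.2937


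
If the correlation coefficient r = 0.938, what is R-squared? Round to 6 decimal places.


R^2 = r^2 = (0.938)^2 = 0.879844

0.879844


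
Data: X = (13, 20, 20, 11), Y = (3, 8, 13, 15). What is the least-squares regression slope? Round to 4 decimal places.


b = sum((xi-xbar)(yi-ybar)) / sum((xi-xbar)^2)
n = 4, xbar = 64/4 = 16, ybar = 39/4 = 9.75
Sxy = sum((xi-xbar)(yi-ybar)) = 0
Sxx = sum((xi-xbar)^2) = 66
b = Sxy / Sxx = 0

0.0000


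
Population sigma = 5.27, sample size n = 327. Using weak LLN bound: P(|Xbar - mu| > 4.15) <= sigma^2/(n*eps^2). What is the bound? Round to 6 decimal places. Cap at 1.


bound = min(1, sigma^2/(n*eps^2))
sigma^2 = 5.27^2 = 27.7729
n*eps^2 = 327 * 4.15^2 = 327 * 17.2225 = 5631.7575
sigma^2/(n*eps^2) = 27.7729 / 5631.7575 ≈ 0.00493148

0.004931


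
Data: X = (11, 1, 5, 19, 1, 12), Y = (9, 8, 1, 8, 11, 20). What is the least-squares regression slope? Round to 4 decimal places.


b = sum((xi-xbar)(yi-ybar)) / sum((xi-xbar)^2)
n = 6, xbar = 49/6 ≈ 8.166667, ybar = 57/6 = 9.5
Sxy = sum((xi-xbar)(yi-ybar)) = 49.5
Sxx = sum((xi-xbar)^2) = 1517/6 ≈ 252.833333
b = Sxy / Sxx = 297/1517 ≈ 0.195781

0.1958


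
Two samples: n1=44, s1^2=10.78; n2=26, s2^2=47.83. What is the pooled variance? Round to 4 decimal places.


sp^2 = ((n1-1)*s1^2 + (n2-1)*s2^2)/(n1+n2-2)
(n1-1)*s1^2 = 43 * 10.78 = 463.54
(n2-1)*s2^2 = 25 * 47.83 = 1195.75
numerator = 463.54 + 1195.75 = 1659.29
n1+n2-2 = 68
sp^2 = 1659.29 / 68 = 165929/6800 ≈ 24.401324

24.4013


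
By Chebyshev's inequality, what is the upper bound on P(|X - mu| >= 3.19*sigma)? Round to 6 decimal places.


P <= 1/k^2
k^2 = 3.19^2 = 10.1761
1/k^2 = 1 / 10.1761 ≈ 0.09826947

0.098269


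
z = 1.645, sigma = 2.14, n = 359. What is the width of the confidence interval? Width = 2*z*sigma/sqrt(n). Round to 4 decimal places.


width = 2*z*sigma/sqrt(n)
2*z*sigma = 2 * 1.645 * 2.14 = 7.0406
sqrt(359) ≈ 18.947295
width = 7.0406 / 18.947295 ≈ 0.371589

0.3716


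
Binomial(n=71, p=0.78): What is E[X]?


E[X] = n*p = 71 * 0.78 = 55.38

55.38


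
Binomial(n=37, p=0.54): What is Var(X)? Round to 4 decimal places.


Var = n*p*(1-p) = 37 * 0.54 * 0.46 = 9.1908

9.1908


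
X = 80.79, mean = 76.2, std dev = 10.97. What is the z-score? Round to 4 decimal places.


z = (X - mu) / sigma
X - mu = 80.79 - 76.2 = 4.59
z = 4.59 / 10.97 = 459/1097 ≈ 0.418414

0.4184


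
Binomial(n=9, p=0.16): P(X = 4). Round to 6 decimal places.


P = C(n,k) * p^k * (1-p)^(n-k)
C(9,4) = 126
p^k = 0.16^4 = 0.00065536
(1-p)^(n-k) = 0.84^5 ≈ 0.4182119
P = 126 * 0.00065536 * 0.4182119 ≈ 0.034534

0.034534


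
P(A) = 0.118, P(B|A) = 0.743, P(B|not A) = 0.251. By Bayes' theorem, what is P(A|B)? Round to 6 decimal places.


P(A|B) = P(B|A)*P(A) / P(B), P(B) = P(B|A)*P(A) + P(B|not A)*P(not A)
P(B|A)*P(A) = 0.743 * 0.118 = 0.087674
P(B|not A)*P(not A) = 0.251 * 0.882 = 0.221382
P(B) = 0.087674 + 0.221382 = 0.309056
P(A|B) = 0.087674 / 0.309056 ≈ 0.28368322

0.283683


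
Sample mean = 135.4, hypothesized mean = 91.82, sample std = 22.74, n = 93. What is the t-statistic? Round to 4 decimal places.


t = (xbar - mu0) / (s/sqrt(n))
xbar - mu0 = 135.4 - 91.82 = 43.58
sqrt(93) ≈ 9.64365076
s/sqrt(n) = 22.74 / 9.64365076 ≈ 2.35802815
t = 43.58 / 2.35802815 ≈ 18.481544

18.4815


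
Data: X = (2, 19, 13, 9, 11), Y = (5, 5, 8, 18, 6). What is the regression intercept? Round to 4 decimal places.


a = ybar - b*xbar, where b = sum((xi-xbar)(yi-ybar)) / sum((xi-xbar)^2)
n = 5, xbar = 54/5 = 10.8, ybar = 42/5 = 8.4
Sxy = sum((xi-xbar)(yi-ybar)) = -16.6
Sxx = sum((xi-xbar)^2) = 152.8
b = Sxy / Sxx = -83/764 ≈ -0.108639
a = 8.4 - (-0.108639) * 10.8 = 3657/382 ≈ 9.573298

9.5733


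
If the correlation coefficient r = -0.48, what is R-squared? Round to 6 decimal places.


R^2 = r^2 = (-0.48)^2 = 0.2304

0.230400


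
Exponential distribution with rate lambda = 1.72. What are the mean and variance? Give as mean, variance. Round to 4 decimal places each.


mean = 1/lam, var = 1/lam^2
mean = 1 / 1.72 = 25/43 ≈ 0.581395
lam^2 = 1.72^2 = 2.9584
var = 1 / 2.9584 = 625/1849 ≈ 0.338021

0.5814, 0.3380


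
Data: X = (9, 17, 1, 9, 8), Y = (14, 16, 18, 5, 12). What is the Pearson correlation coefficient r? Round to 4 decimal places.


r = sum((xi-xbar)(yi-ybar)) / sqrt(sum((xi-xbar)^2) * sum((yi-ybar)^2))
n = 5, xbar = 44/5 = 8.8, ybar = 65/5 = 13
Sxy = sum((xi-xbar)(yi-ybar)) = -15
Sxx = sum((xi-xbar)^2) = 128.8
Syy = sum((yi-ybar)^2) = 100
sqrt(Sxx*Syy) ≈ 113.490088
r = Sxy / sqrt(Sxx*Syy) = -15 / 113.490088 ≈ -0.132170

-0.1322


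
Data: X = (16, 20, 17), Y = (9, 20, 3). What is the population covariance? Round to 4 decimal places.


Cov = (1/n)*sum((xi-xbar)(yi-ybar))
n = 3, xbar = 53/3 ≈ 17.666667, ybar = 32/3 ≈ 10.666667
sum((xi-xbar)(yi-ybar)) = 89/3 ≈ 29.666667
Cov = 29.666667 / 3 = 89/9 ≈ 9.888889

9.8889


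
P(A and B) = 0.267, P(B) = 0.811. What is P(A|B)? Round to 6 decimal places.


P(A|B) = P(A and B) / P(B) = 0.267 / 0.811 = 267/811 ≈ 0.32922318

0.329223


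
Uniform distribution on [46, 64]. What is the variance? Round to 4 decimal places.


Var = (b-a)^2 / 12
(b-a)^2 = (64 - 46)^2 = 324
Var = 324/12 = 27

27.0000


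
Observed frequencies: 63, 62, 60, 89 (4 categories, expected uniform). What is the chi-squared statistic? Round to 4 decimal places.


chi2 = sum((O-E)^2/E), E = total/4
total = 274, E = 274/4 = 68.5
(63 - 68.5)^2 / 68.5 = 30.25 / 68.5 = 121/274 ≈ 0.441606
(62 - 68.5)^2 / 68.5 = 42.25 / 68.5 = 169/274 ≈ 0.616788
(60 - 68.5)^2 / 68.5 = 72.25 / 68.5 = 289/274 ≈ 1.054745
(89 - 68.5)^2 / 68.5 = 420.25 / 68.5 = 1681/274 ≈ 6.135036
chi2 = 1130/137 ≈ 8.248175

8.2482
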